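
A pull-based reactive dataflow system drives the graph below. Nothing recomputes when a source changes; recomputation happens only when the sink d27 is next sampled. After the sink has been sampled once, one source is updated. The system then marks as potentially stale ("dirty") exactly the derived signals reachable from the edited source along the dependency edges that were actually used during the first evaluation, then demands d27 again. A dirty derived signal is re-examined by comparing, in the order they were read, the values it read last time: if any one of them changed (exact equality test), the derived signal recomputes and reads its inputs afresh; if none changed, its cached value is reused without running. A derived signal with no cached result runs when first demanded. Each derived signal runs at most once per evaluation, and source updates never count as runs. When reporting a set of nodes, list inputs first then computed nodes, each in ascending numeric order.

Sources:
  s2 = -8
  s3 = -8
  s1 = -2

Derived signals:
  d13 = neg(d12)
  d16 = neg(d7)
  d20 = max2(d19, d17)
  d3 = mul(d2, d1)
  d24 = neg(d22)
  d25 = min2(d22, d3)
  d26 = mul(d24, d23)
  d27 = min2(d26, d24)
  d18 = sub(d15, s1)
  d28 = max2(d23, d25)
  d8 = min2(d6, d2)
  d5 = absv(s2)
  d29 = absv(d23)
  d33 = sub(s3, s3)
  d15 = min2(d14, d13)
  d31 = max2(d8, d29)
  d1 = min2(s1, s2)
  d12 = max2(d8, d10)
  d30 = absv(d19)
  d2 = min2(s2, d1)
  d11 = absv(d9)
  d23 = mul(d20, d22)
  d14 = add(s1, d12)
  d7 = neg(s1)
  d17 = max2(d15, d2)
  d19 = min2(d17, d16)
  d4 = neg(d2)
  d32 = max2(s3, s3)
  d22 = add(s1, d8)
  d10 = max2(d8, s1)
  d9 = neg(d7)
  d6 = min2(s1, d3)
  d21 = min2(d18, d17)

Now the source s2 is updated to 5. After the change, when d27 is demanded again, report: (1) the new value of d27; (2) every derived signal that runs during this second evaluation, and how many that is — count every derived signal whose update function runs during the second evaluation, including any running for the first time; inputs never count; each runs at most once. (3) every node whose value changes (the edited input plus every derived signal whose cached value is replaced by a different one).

New value of d27: 4.
Derived signals that run: d1, d2, d3, d6, d8, d10, d12, d17, d19, d20, d22, d23, d24, d26, d27 — 15 in total.
Values that change: s2, d1, d2, d3, d8, d17, d19, d20, d22, d23, d24, d26, d27.
Key observation: the cutoff stops propagation at d13 — its inputs' values are unchanged, so it reuses its cache.

First evaluation (everything demanded from the output):
  d1 = min2(-2, -8) = -8
  d2 = min2(-8, -8) = -8
  d3 = mul(-8, -8) = 64
  d6 = min2(-2, 64) = -2
  d7 = neg(-2) = 2
  d8 = min2(-2, -8) = -8
  d10 = max2(-8, -2) = -2
  d12 = max2(-8, -2) = -2
  d13 = neg(-2) = 2
  d14 = add(-2, -2) = -4
  d15 = min2(-4, 2) = -4
  d16 = neg(2) = -2
  d17 = max2(-4, -8) = -4
  d19 = min2(-4, -2) = -4
  d20 = max2(-4, -4) = -4
  d22 = add(-2, -8) = -10
  d23 = mul(-4, -10) = 40
  d24 = neg(-10) = 10
  d26 = mul(10, 40) = 400
  d27 = min2(400, 10) = 10

Propagation after the edit:
  d1: runs — s2 -8->5; result -2.
  d2: runs — s2 -8->5; d1 -8->-2; result -2.
  d3: runs — d2 -8->-2; d1 -8->-2; result 4.
  d6: runs — d3 64->4; result -2 (same value as before).
  d8: runs — d2 -8->-2; result -2.
  d10: runs — d8 -8->-2; result -2 (same value as before).
  d12: runs — d8 -8->-2; result -2 (same value as before).
  d13: checked — values it read are unchanged (d12 unchanged); reused cached 2 without running.
  d14: checked — values it read are unchanged (s1 unchanged, d12 unchanged); reused cached -4 without running.
  d15: checked — values it read are unchanged (d14 unchanged, d13 unchanged); reused cached -4 without running.
  d17: runs — d2 -8->-2; result -2.
  d19: runs — d17 -4->-2; result -2.
  d20: runs — d19 -4->-2; d17 -4->-2; result -2.
  d22: runs — d8 -8->-2; result -4.
  d23: runs — d20 -4->-2; d22 -10->-4; result 8.
  d24: runs — d22 -10->-4; result 4.
  d26: runs — d24 10->4; d23 40->8; result 32.
  d27: runs — d26 400->32; d24 10->4; result 4.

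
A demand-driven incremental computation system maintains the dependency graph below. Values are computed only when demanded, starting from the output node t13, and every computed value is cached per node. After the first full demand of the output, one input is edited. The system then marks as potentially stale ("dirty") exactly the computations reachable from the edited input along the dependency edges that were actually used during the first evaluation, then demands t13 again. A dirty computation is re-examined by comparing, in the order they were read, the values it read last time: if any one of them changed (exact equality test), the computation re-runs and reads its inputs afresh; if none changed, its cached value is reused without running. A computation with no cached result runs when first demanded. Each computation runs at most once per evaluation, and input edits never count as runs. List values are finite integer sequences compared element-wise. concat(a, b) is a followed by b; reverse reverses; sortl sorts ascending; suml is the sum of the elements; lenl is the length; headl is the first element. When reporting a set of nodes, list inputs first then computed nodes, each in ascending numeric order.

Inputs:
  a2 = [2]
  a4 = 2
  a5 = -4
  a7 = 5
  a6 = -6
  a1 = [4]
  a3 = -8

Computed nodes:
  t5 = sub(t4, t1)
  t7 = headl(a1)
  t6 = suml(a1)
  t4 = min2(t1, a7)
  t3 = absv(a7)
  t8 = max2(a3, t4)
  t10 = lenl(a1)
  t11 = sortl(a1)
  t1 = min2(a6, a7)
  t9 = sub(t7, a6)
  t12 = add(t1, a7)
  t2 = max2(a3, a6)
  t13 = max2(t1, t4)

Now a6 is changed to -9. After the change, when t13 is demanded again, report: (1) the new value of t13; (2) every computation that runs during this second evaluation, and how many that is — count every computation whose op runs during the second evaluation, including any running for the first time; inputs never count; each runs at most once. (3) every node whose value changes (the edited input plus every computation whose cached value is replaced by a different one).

First evaluation (everything demanded from the output):
  t1 = min2(-6, 5) = -6
  t4 = min2(-6, 5) = -6
  t13 = max2(-6, -6) = -6

Propagation after the edit:
  t1: runs — a6 -6->-9; result -9.
  t4: runs — t1 -6->-9; result -9.
  t13: runs — t1 -6->-9; t4 -6->-9; result -9.

New value of t13: -9.
Computations that run: t1, t4, t13 — 3 in total.
Values that change: a6, t1, t4, t13.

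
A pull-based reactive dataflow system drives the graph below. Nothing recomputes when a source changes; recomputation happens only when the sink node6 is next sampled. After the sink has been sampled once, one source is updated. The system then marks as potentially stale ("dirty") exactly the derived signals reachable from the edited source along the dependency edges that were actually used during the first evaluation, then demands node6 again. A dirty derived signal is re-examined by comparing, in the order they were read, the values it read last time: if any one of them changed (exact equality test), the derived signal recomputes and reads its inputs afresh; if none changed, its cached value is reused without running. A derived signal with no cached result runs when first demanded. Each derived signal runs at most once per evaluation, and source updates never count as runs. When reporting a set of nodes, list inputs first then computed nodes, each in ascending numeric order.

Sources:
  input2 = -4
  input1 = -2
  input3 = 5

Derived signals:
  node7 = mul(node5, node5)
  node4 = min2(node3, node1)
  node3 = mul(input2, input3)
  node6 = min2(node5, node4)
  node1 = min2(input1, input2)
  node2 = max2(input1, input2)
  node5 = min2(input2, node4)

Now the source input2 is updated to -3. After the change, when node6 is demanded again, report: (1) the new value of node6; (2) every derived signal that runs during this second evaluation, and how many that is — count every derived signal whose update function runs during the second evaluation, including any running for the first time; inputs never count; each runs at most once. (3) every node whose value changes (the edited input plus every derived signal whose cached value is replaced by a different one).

New value of node6: -15.
Derived signals that run: node1, node3, node4, node5, node6 — 5 in total.
Values that change: input2, node1, node3, node4, node5, node6.

First evaluation (everything demanded from the output):
  node1 = min2(-2, -4) = -4
  node3 = mul(-4, 5) = -20
  node4 = min2(-20, -4) = -20
  node5 = min2(-4, -20) = -20
  node6 = min2(-20, -20) = -20

Propagation after the edit:
  node1: runs — input2 -4->-3; result -3.
  node3: runs — input2 -4->-3; result -15.
  node4: runs — node3 -20->-15; node1 -4->-3; result -15.
  node5: runs — input2 -4->-3; node4 -20->-15; result -15.
  node6: runs — node5 -20->-15; node4 -20->-15; result -15.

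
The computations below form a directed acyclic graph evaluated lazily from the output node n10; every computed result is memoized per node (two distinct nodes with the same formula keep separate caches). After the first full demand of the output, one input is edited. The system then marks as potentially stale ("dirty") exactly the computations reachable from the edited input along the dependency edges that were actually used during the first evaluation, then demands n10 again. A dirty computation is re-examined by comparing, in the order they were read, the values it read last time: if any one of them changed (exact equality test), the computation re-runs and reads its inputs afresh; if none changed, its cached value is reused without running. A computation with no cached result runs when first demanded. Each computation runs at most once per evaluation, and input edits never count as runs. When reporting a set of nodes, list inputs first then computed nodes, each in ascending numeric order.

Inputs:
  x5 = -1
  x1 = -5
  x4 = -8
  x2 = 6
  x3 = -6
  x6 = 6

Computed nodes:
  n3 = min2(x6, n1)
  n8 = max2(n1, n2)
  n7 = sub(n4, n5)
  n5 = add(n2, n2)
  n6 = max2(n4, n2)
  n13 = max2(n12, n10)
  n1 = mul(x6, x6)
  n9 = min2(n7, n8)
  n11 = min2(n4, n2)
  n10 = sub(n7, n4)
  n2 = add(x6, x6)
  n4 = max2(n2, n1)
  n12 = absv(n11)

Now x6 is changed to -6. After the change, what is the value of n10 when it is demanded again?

First demand of the output computes:
  n1 = mul(6, 6) = 36
  n2 = add(6, 6) = 12
  n4 = max2(12, 36) = 36
  n5 = add(12, 12) = 24
  n7 = sub(36, 24) = 12
  n10 = sub(12, 36) = -24

After the edit, cleaning proceeds:
  n1: a read changed (x6 6->-6; x6 6->-6) — executes, giving 36 — identical to its old value.
  n2: a read changed (x6 6->-6; x6 6->-6) — executes, giving -12.
  n4: a read changed (n2 12->-12) — executes, giving 36 — identical to its old value.
  n5: a read changed (n2 12->-12; n2 12->-12) — executes, giving -24.
  n7: a read changed (n5 24->-24) — executes, giving 60.
  n10: a read changed (n7 12->60) — executes, giving 24.

Demanding n10 again yields 24.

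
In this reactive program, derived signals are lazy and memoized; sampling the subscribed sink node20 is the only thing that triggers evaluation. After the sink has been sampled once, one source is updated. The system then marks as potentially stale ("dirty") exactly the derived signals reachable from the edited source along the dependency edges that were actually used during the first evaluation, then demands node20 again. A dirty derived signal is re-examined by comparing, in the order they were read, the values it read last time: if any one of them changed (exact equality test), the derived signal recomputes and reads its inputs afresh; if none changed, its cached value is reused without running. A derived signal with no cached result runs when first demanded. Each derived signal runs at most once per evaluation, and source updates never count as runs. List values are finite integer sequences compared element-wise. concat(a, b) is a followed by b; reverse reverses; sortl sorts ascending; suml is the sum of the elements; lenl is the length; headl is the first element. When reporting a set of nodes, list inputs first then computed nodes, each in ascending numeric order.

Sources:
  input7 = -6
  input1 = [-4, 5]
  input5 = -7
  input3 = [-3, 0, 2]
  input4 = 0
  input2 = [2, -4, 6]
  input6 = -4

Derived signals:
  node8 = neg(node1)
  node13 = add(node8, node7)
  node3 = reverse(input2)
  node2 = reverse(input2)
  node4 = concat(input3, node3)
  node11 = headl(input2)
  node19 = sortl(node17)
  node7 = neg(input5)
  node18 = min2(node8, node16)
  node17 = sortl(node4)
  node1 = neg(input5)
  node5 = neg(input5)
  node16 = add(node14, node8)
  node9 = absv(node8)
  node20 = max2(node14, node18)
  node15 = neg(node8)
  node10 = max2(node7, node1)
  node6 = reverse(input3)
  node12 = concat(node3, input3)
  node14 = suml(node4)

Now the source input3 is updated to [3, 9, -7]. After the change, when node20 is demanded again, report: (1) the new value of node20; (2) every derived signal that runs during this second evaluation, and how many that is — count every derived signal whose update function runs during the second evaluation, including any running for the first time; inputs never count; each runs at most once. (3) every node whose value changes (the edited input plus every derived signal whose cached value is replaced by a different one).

Demanding node20 again yields 9.
5 derived signals run: node4, node14, node16, node18, node20.
The nodes whose values change: input3, node4, node14, node16, node20.

First demand of the output computes:
  node1 = neg(-7) = 7
  node3 = reverse([2, -4, 6]) = [6, -4, 2]
  node4 = concat([-3, 0, 2], [6, -4, 2]) = [-3, 0, 2, 6, -4, 2]
  node8 = neg(7) = -7
  node14 = suml([-3, 0, 2, 6, -4, 2]) = 3
  node16 = add(3, -7) = -4
  node18 = min2(-7, -4) = -7
  node20 = max2(3, -7) = 3

After the edit, cleaning proceeds:
  node4: a read changed (input3 [-3, 0, 2]->[3, 9, -7]) — executes, giving [3, 9, -7, 6, -4, 2].
  node14: a read changed (node4 [-3, 0, 2, 6, -4, 2]->[3, 9, -7, 6, -4, 2]) — executes, giving 9.
  node16: a read changed (node14 3->9) — executes, giving 2.
  node18: a read changed (node16 -4->2) — executes, giving -7 — identical to its old value.
  node20: a read changed (node14 3->9) — executes, giving 9.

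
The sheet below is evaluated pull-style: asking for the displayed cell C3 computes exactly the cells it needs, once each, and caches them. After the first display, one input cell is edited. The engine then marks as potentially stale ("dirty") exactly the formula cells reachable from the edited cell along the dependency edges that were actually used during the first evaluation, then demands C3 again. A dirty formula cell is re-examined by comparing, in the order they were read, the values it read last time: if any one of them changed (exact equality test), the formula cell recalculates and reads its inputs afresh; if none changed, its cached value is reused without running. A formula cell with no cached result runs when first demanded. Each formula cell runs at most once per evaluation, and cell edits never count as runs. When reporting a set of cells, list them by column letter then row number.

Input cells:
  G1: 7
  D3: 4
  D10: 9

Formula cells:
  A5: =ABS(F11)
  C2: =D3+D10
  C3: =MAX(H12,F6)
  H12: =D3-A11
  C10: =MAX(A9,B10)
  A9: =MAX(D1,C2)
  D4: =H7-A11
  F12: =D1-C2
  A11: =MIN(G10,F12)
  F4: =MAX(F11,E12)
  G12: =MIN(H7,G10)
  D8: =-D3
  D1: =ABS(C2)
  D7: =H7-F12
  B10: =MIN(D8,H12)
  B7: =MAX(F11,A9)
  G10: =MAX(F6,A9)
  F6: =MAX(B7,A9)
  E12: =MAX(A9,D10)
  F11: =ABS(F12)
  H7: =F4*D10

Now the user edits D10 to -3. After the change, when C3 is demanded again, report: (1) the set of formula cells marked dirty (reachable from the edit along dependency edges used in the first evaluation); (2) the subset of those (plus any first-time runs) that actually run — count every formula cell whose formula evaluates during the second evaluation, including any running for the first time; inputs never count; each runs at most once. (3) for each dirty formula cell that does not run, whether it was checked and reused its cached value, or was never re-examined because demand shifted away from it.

The edit dirties: A9, A11, B7, C2, C3, D1, F6, F11, F12, G10, H12.
9 formula cells run: A9, A11, B7, C2, C3, D1, F6, F12, G10.
Cache hits after checking: F11, H12.
Note where the cutoff bites: F11 is checked, finds nothing changed, and keeps its cache.

First demand of the output computes:
  C2 = 4 + 9 = 13
  D1 = ABS(13) = 13
  A9 = MAX(13, 13) = 13
  F12 = 13 - 13 = 0
  F11 = ABS(0) = 0
  B7 = MAX(0, 13) = 13
  F6 = MAX(13, 13) = 13
  G10 = MAX(13, 13) = 13
  A11 = MIN(13, 0) = 0
  H12 = 4 - 0 = 4
  C3 = MAX(4, 13) = 13

After the edit, cleaning proceeds:
  C2: a read changed (D10 9->-3) — executes, giving 1.
  D1: a read changed (C2 13->1) — executes, giving 1.
  A9: a read changed (D1 13->1; C2 13->1) — executes, giving 1.
  F12: a read changed (D1 13->1; C2 13->1) — executes, giving 0 — identical to its old value.
  F11: dirty, but its reads are unchanged (F12 unchanged); cached 0 stands.
  B7: a read changed (A9 13->1) — executes, giving 1.
  F6: a read changed (B7 13->1; A9 13->1) — executes, giving 1.
  G10: a read changed (F6 13->1; A9 13->1) — executes, giving 1.
  A11: a read changed (G10 13->1) — executes, giving 0 — identical to its old value.
  H12: dirty, but its reads are unchanged (D3 unchanged, A11 unchanged); cached 4 stands.
  C3: a read changed (F6 13->1) — executes, giving 4.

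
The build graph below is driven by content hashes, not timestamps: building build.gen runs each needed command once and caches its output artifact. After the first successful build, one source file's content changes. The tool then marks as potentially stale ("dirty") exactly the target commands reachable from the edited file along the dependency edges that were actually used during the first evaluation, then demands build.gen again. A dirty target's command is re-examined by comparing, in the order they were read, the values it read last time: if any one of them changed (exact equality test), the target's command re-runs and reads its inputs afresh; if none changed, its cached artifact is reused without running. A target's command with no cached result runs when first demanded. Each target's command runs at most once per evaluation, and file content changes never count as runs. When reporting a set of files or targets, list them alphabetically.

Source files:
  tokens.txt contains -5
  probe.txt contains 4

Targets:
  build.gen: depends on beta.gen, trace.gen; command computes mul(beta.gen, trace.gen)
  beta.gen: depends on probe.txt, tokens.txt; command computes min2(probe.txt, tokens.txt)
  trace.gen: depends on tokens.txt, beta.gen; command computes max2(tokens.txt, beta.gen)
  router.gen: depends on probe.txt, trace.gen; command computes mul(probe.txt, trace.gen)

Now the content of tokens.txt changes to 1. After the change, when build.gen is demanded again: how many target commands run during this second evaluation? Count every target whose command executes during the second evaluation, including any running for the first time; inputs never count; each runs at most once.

Initial pass — values computed on the first demand:
  beta.gen = min2(4, -5) = -5
  trace.gen = max2(-5, -5) = -5
  build.gen = mul(-5, -5) = 25

Second demand — change propagation:
  beta.gen: re-runs because tokens.txt -5->1; new result 1.
  trace.gen: re-runs because tokens.txt -5->1; beta.gen -5->1; new result 1.
  build.gen: re-runs because beta.gen -5->1; trace.gen -5->1; new result 1.

Run set: beta.gen, build.gen, trace.gen (3 run).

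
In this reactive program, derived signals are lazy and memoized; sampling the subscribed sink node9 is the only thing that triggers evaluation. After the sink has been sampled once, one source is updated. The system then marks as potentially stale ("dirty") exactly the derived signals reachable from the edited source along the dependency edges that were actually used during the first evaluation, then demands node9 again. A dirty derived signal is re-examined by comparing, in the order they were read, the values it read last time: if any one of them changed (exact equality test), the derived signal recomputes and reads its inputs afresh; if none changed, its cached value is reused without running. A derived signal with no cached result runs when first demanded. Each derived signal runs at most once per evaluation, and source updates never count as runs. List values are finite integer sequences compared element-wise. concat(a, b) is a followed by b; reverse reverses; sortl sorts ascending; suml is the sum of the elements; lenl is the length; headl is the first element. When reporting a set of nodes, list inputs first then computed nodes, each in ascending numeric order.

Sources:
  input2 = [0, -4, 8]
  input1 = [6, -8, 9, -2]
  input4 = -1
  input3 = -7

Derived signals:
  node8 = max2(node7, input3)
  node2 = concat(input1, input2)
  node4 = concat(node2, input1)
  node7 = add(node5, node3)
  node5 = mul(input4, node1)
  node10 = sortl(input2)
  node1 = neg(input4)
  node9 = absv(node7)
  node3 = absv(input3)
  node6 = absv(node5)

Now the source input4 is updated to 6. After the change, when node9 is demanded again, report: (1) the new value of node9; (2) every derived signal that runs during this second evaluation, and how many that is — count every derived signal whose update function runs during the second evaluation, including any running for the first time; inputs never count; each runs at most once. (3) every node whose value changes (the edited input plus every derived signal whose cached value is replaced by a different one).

Demanding node9 again yields 29.
4 derived signals run: node1, node5, node7, node9.
The nodes whose values change: input4, node1, node5, node7, node9.

First demand of the output computes:
  node1 = neg(-1) = 1
  node3 = absv(-7) = 7
  node5 = mul(-1, 1) = -1
  node7 = add(-1, 7) = 6
  node9 = absv(6) = 6

After the edit, cleaning proceeds:
  node1: a read changed (input4 -1->6) — executes, giving -6.
  node5: a read changed (input4 -1->6; node1 1->-6) — executes, giving -36.
  node7: a read changed (node5 -1->-36) — executes, giving -29.
  node9: a read changed (node7 6->-29) — executes, giving 29.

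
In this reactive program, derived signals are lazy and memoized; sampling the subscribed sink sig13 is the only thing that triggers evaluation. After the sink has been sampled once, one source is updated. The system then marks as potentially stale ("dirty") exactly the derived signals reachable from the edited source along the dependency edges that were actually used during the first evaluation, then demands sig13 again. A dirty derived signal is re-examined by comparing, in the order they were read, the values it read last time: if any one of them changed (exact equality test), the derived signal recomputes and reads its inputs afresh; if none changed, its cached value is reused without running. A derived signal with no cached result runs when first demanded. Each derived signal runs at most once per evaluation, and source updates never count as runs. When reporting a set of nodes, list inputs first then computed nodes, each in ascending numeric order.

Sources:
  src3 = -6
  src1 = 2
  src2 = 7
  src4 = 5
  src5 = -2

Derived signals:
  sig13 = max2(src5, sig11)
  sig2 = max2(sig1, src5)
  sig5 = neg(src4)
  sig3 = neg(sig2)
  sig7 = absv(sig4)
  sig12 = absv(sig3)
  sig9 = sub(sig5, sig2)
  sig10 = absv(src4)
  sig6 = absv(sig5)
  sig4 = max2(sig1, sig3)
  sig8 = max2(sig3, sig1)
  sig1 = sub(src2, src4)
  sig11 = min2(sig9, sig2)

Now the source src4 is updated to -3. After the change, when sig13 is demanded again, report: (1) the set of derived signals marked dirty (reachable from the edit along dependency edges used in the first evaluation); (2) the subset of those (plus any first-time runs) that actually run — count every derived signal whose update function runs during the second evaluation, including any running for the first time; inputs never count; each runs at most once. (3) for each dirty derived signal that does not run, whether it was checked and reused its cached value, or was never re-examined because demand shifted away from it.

The edit dirties: sig1, sig2, sig5, sig9, sig11, sig13.
5 derived signals run: sig1, sig2, sig5, sig9, sig11.
Cache hits after checking: sig13.
Note where the cutoff bites: sig13 is checked, finds nothing changed, and keeps its cache.

First demand of the output computes:
  sig1 = sub(7, 5) = 2
  sig2 = max2(2, -2) = 2
  sig5 = neg(5) = -5
  sig9 = sub(-5, 2) = -7
  sig11 = min2(-7, 2) = -7
  sig13 = max2(-2, -7) = -2

After the edit, cleaning proceeds:
  sig1: a read changed (src4 5->-3) — executes, giving 10.
  sig2: a read changed (sig1 2->10) — executes, giving 10.
  sig5: a read changed (src4 5->-3) — executes, giving 3.
  sig9: a read changed (sig5 -5->3; sig2 2->10) — executes, giving -7 — identical to its old value.
  sig11: a read changed (sig2 2->10) — executes, giving -7 — identical to its old value.
  sig13: dirty, but its reads are unchanged (src5 unchanged, sig11 unchanged); cached -2 stands.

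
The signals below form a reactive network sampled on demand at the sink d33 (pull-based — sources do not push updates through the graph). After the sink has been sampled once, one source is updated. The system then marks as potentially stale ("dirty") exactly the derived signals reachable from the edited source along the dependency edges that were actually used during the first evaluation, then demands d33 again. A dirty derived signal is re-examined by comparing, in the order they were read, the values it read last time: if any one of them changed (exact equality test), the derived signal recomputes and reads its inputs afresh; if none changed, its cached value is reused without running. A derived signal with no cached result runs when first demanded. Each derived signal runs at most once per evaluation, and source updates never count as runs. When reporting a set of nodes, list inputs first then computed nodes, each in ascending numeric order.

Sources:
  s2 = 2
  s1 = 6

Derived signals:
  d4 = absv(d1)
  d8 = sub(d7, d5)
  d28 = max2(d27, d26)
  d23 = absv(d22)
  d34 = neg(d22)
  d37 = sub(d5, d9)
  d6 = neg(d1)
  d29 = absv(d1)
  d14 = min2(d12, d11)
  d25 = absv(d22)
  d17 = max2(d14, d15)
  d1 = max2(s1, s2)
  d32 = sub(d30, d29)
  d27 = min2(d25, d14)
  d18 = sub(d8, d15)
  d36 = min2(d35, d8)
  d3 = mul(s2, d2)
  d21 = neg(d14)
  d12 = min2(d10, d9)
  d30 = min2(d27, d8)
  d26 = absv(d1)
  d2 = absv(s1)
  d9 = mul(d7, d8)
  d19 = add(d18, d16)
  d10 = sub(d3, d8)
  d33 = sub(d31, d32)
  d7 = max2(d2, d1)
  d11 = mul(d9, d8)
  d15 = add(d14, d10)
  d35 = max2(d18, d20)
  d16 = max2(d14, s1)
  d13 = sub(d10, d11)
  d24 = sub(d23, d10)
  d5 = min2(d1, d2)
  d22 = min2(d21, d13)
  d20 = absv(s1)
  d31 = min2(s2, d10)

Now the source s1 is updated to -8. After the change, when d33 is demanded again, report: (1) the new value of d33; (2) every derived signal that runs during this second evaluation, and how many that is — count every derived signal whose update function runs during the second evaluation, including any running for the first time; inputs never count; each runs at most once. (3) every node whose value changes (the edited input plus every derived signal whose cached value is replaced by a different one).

d33 now evaluates to -2.
Run set: d1, d2, d3, d5, d7, d8, d9, d10, d11, d12, d13, d14, d21, d22, d25, d27, d29, d30, d31, d32, d33 (21 run).
Changed values: s1, d1, d2, d3, d5, d7, d8, d9, d10, d11, d12, d13, d14, d21, d22, d25, d27, d29, d30, d32, d33.

Initial pass — values computed on the first demand:
  d1 = max2(6, 2) = 6
  d2 = absv(6) = 6
  d3 = mul(2, 6) = 12
  d5 = min2(6, 6) = 6
  d7 = max2(6, 6) = 6
  d8 = sub(6, 6) = 0
  d9 = mul(6, 0) = 0
  d10 = sub(12, 0) = 12
  d11 = mul(0, 0) = 0
  d12 = min2(12, 0) = 0
  d13 = sub(12, 0) = 12
  d14 = min2(0, 0) = 0
  d21 = neg(0) = 0
  d22 = min2(0, 12) = 0
  d25 = absv(0) = 0
  d27 = min2(0, 0) = 0
  d29 = absv(6) = 6
  d30 = min2(0, 0) = 0
  d31 = min2(2, 12) = 2
  d32 = sub(0, 6) = -6
  d33 = sub(2, -6) = 8

Second demand — change propagation:
  d1: re-runs because s1 6->-8; new result 2.
  d2: re-runs because s1 6->-8; new result 8.
  d3: re-runs because d2 6->8; new result 16.
  d5: re-runs because d1 6->2; d2 6->8; new result 2.
  d7: re-runs because d2 6->8; d1 6->2; new result 8.
  d8: re-runs because d7 6->8; d5 6->2; new result 6.
  d9: re-runs because d7 6->8; d8 0->6; new result 48.
  d10: re-runs because d3 12->16; d8 0->6; new result 10.
  d11: re-runs because d9 0->48; d8 0->6; new result 288.
  d12: re-runs because d10 12->10; d9 0->48; new result 10.
  d13: re-runs because d10 12->10; d11 0->288; new result -278.
  d14: re-runs because d12 0->10; d11 0->288; new result 10.
  d21: re-runs because d14 0->10; new result -10.
  d22: re-runs because d21 0->-10; d13 12->-278; new result -278.
  d25: re-runs because d22 0->-278; new result 278.
  d27: re-runs because d25 0->278; d14 0->10; new result 10.
  d29: re-runs because d1 6->2; new result 2.
  d30: re-runs because d27 0->10; d8 0->6; new result 6.
  d31: re-runs because d10 12->10; new result 2 (unchanged).
  d32: re-runs because d30 0->6; d29 6->2; new result 4.
  d33: re-runs because d32 -6->4; new result -2.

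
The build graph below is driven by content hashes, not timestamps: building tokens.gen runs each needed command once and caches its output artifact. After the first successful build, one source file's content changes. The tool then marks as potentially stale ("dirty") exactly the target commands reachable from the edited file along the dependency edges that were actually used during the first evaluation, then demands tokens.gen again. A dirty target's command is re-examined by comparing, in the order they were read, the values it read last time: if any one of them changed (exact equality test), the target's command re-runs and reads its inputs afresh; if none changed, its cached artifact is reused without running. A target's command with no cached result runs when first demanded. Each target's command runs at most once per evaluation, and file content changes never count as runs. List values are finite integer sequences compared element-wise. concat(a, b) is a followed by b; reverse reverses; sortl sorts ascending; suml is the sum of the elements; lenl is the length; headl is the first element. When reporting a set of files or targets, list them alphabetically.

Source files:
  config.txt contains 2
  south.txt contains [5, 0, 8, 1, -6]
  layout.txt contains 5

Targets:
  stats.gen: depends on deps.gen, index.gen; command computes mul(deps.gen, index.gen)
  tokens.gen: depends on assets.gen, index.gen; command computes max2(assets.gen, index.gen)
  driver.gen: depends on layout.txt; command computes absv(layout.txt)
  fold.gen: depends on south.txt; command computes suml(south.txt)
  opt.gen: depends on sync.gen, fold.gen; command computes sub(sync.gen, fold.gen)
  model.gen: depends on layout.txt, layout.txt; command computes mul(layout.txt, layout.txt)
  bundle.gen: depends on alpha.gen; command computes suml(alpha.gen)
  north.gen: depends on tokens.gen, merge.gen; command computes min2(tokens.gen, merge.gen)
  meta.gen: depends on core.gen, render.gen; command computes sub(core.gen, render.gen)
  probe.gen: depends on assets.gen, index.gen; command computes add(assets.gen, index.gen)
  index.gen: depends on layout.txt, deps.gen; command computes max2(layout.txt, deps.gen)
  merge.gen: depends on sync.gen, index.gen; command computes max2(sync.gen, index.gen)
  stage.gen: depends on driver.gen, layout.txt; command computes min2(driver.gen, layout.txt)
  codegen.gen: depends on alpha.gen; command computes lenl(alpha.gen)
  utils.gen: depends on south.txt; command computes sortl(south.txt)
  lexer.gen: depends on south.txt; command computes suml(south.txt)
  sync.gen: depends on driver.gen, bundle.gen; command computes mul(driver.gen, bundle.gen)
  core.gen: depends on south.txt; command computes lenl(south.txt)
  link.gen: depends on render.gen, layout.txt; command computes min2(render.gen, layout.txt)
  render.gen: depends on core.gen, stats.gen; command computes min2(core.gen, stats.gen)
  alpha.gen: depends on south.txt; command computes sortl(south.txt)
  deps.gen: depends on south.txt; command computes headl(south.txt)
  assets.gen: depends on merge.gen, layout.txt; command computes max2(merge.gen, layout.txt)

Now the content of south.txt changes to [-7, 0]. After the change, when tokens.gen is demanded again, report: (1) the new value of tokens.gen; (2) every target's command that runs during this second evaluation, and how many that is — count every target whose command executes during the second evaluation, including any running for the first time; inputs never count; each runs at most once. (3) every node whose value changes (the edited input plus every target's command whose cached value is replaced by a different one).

tokens.gen now evaluates to 5.
Run set: alpha.gen, assets.gen, bundle.gen, deps.gen, index.gen, merge.gen, sync.gen, tokens.gen (8 run).
Changed values: alpha.gen, assets.gen, bundle.gen, deps.gen, merge.gen, south.txt, sync.gen, tokens.gen.

Initial pass — values computed on the first demand:
  alpha.gen = sortl([5, 0, 8, 1, -6]) = [-6, 0, 1, 5, 8]
  bundle.gen = suml([-6, 0, 1, 5, 8]) = 8
  deps.gen = headl([5, 0, 8, 1, -6]) = 5
  driver.gen = absv(5) = 5
  index.gen = max2(5, 5) = 5
  sync.gen = mul(5, 8) = 40
  merge.gen = max2(40, 5) = 40
  assets.gen = max2(40, 5) = 40
  tokens.gen = max2(40, 5) = 40

Second demand — change propagation:
  alpha.gen: re-runs because south.txt [5, 0, 8, 1, -6]->[-7, 0]; new result [-7, 0].
  bundle.gen: re-runs because alpha.gen [-6, 0, 1, 5, 8]->[-7, 0]; new result -7.
  deps.gen: re-runs because south.txt [5, 0, 8, 1, -6]->[-7, 0]; new result -7.
  index.gen: re-runs because deps.gen 5->-7; new result 5 (unchanged).
  sync.gen: re-runs because bundle.gen 8->-7; new result -35.
  merge.gen: re-runs because sync.gen 40->-35; new result 5.
  assets.gen: re-runs because merge.gen 40->5; new result 5.
  tokens.gen: re-runs because assets.gen 40->5; new result 5.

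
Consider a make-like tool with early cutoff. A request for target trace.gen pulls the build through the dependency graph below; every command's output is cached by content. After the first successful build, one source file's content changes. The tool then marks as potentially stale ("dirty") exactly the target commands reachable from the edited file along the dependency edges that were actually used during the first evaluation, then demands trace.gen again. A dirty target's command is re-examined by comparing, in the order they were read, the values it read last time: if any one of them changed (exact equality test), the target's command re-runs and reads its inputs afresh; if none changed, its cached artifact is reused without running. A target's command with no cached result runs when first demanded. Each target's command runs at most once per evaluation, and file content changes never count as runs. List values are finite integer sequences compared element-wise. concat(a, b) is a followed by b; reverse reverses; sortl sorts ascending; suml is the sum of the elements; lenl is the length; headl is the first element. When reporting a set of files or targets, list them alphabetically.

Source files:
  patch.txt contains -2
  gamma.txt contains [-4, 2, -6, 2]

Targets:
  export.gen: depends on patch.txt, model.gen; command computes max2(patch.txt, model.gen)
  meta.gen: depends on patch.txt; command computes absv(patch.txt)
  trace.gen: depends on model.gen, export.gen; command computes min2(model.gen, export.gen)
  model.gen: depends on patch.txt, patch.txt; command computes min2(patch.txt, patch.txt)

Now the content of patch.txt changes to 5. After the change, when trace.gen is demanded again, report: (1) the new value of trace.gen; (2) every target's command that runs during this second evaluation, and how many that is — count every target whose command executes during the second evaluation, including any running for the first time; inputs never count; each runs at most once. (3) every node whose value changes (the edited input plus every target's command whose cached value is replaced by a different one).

First demand of the output computes:
  model.gen = min2(-2, -2) = -2
  export.gen = max2(-2, -2) = -2
  trace.gen = min2(-2, -2) = -2

After the edit, cleaning proceeds:
  model.gen: a read changed (patch.txt -2->5; patch.txt -2->5) — executes, giving 5.
  export.gen: a read changed (patch.txt -2->5; model.gen -2->5) — executes, giving 5.
  trace.gen: a read changed (model.gen -2->5; export.gen -2->5) — executes, giving 5.

Demanding trace.gen again yields 5.
3 target commands run: export.gen, model.gen, trace.gen.
The nodes whose values change: export.gen, model.gen, patch.txt, trace.gen.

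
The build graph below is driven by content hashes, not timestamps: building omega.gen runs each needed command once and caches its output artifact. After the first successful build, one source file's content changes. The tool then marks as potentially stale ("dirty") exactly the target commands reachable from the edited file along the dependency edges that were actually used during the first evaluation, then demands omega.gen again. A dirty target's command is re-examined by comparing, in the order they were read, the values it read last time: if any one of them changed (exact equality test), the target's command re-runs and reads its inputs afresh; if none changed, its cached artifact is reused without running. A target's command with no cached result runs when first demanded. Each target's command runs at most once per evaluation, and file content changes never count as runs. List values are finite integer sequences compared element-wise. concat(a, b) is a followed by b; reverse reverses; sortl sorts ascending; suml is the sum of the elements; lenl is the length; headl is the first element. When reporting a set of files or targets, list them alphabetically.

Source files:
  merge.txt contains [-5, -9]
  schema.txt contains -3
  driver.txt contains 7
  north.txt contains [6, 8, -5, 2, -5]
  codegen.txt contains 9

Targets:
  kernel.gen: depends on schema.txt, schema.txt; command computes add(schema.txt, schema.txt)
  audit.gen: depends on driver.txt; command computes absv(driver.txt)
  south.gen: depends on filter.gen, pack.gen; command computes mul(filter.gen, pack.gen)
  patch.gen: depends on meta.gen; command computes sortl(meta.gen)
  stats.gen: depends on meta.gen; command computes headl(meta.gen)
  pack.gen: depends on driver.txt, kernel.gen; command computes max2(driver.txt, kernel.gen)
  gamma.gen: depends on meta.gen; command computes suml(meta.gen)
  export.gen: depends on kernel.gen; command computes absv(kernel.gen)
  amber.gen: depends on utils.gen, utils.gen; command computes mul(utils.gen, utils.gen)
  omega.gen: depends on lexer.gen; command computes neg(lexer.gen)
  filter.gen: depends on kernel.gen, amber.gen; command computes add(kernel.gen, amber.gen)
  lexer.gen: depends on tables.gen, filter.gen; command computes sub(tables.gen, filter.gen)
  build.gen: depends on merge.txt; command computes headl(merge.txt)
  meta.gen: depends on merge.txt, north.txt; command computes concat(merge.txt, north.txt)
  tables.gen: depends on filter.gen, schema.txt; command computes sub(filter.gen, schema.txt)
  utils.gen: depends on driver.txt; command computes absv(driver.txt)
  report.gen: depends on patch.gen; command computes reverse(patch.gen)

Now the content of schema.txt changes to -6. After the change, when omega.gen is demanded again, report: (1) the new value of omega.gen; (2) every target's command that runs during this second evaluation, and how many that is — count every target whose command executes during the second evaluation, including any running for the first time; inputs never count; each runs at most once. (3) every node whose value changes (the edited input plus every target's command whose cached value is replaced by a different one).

omega.gen now evaluates to -6.
Run set: filter.gen, kernel.gen, lexer.gen, omega.gen, tables.gen (5 run).
Changed values: filter.gen, kernel.gen, lexer.gen, omega.gen, schema.txt, tables.gen.

Initial pass — values computed on the first demand:
  kernel.gen = add(-3, -3) = -6
  utils.gen = absv(7) = 7
  amber.gen = mul(7, 7) = 49
  filter.gen = add(-6, 49) = 43
  tables.gen = sub(43, -3) = 46
  lexer.gen = sub(46, 43) = 3
  omega.gen = neg(3) = -3

Second demand — change propagation:
  kernel.gen: re-runs because schema.txt -3->-6; schema.txt -3->-6; new result -12.
  filter.gen: re-runs because kernel.gen -6->-12; new result 37.
  tables.gen: re-runs because filter.gen 43->37; schema.txt -3->-6; new result 43.
  lexer.gen: re-runs because tables.gen 46->43; filter.gen 43->37; new result 6.
  omega.gen: re-runs because lexer.gen 3->6; new result -6.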